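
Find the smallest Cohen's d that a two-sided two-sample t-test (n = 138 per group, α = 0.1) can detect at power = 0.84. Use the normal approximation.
d ≈ 0.32

Minimum detectable effect (two-sample t-test, normal approximation):
d = (z_{α/2} + z_β) / √(n/2)
d = (1.645 + 0.994) / √(138/2)
d = 2.639 / 8.307
d ≈ 0.32

By Cohen's convention (0.2 small / 0.5 medium / 0.8 large): small effect.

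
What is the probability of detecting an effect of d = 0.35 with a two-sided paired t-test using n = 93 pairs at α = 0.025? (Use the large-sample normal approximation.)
Power ≈ 0.87

Power calculation (paired t-test, normal approximation):
z_β = d · √n - z_{α/2}
z_β = 0.35 · √93 - 2.241
z_β = 0.35 · 9.644 - 2.241
z_β = 1.134

Power = Φ(z_β) = Φ(1.134) ≈ 0.872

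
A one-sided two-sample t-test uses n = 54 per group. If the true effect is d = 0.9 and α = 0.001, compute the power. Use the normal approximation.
Power ≈ 0.94

Power calculation (two-sample t-test, normal approximation):
z_β = d · √(n/2) - z_α
z_β = 0.9 · √(54/2) - 3.090
z_β = 0.9 · 5.196 - 3.090
z_β = 1.586

Power = Φ(z_β) = Φ(1.586) ≈ 0.944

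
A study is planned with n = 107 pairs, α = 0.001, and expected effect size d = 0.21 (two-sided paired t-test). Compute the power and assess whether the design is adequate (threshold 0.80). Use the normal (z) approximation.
Power ≈ 0.13; the study is underpowered (power < 0.80)

Power calculation (paired t-test, normal approximation):
z_β = d · √n - z_{α/2}
z_β = 0.21 · √107 - 3.291
z_β = 0.21 · 10.344 - 3.291
z_β = -1.118

Power = Φ(z_β) = Φ(-1.118) ≈ 0.132

Effect size d = 0.21 is small by Cohen's convention (0.2/0.5/0.8).

Threshold: power ≥ 0.80 is conventionally adequate.
Power ≈ 0.13 → the study is underpowered (power < 0.80).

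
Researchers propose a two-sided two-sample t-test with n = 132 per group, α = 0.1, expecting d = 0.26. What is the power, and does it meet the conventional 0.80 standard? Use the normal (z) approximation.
Power ≈ 0.68; the study is underpowered (power < 0.80)

Power calculation (two-sample t-test, normal approximation):
z_β = d · √(n/2) - z_{α/2}
z_β = 0.26 · √(132/2) - 1.645
z_β = 0.26 · 8.124 - 1.645
z_β = 0.467

Power = Φ(z_β) = Φ(0.467) ≈ 0.680

Effect size d = 0.26 is small by Cohen's convention (0.2/0.5/0.8).

Threshold: power ≥ 0.80 is conventionally adequate.
Power ≈ 0.68 → the study is underpowered (power < 0.80).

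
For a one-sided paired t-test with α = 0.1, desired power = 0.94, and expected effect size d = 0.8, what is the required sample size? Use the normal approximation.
n = 13 pairs

Sample size formula (paired t-test, normal approximation):
n = ((z_α + z_β) / d)²

z_α = 1.282 (for α = 0.1, one-sided)
z_β = 1.555 (for power = 0.94)
d = 0.8

n = ((1.282 + 1.555) / 0.8)²
n = (3.546)²
n ≈ 12.57
Round up to the next whole number: n = 13 pairs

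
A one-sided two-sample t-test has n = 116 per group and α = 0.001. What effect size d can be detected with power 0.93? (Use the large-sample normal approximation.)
d ≈ 0.60

Minimum detectable effect (two-sample t-test, normal approximation):
d = (z_α + z_β) / √(n/2)
d = (3.090 + 1.476) / √(116/2)
d = 4.566 / 7.616
d ≈ 0.60

By Cohen's convention (0.2 small / 0.5 medium / 0.8 large): medium effect.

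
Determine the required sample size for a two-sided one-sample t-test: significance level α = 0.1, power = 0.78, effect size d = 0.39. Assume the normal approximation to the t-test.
n = 39

Sample size formula (one-sample t-test, normal approximation):
n = ((z_{α/2} + z_β) / d)²

z_{α/2} = 1.645 (for α = 0.1, two-sided)
z_β = 0.772 (for power = 0.78)
d = 0.39

n = ((1.645 + 0.772) / 0.39)²
n = (6.197)²
n ≈ 38.40
Round up to the next whole number: n = 39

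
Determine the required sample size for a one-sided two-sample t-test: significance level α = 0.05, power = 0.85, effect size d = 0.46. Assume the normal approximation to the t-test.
n = 68 per group

Sample size formula (two-sample t-test, normal approximation):
n = 2 · ((z_α + z_β) / d)²

z_α = 1.645 (for α = 0.05, one-sided)
z_β = 1.036 (for power = 0.85)
d = 0.46

n = 2 · ((1.645 + 1.036) / 0.46)²
n = 2 · (5.828)²
n ≈ 67.93
Round up to the next whole number: n = 68 per group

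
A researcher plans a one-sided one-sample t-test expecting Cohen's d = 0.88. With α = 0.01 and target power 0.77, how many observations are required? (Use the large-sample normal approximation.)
n = 13

Sample size formula (one-sample t-test, normal approximation):
n = ((z_α + z_β) / d)²

z_α = 2.326 (for α = 0.01, one-sided)
z_β = 0.739 (for power = 0.77)
d = 0.88

n = ((2.326 + 0.739) / 0.88)²
n = (3.483)²
n ≈ 12.13
Round up to the next whole number: n = 13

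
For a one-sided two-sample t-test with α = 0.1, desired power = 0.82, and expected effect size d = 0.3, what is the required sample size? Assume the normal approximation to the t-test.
n = 108 per group

Sample size formula (two-sample t-test, normal approximation):
n = 2 · ((z_α + z_β) / d)²

z_α = 1.282 (for α = 0.1, one-sided)
z_β = 0.915 (for power = 0.82)
d = 0.3

n = 2 · ((1.282 + 0.915) / 0.3)²
n = 2 · (7.323)²
n ≈ 107.25
Round up to the next whole number: n = 108 per group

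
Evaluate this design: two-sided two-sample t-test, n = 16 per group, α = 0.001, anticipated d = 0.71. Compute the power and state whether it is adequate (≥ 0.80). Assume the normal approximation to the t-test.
Power ≈ 0.10; the study is underpowered (power < 0.80)

Power calculation (two-sample t-test, normal approximation):
z_β = d · √(n/2) - z_{α/2}
z_β = 0.71 · √(16/2) - 3.291
z_β = 0.71 · 2.828 - 3.291
z_β = -1.282

Power = Φ(z_β) = Φ(-1.282) ≈ 0.100

Effect size d = 0.71 is medium by Cohen's convention (0.2/0.5/0.8).

Threshold: power ≥ 0.80 is conventionally adequate.
Power ≈ 0.10 → the study is underpowered (power < 0.80).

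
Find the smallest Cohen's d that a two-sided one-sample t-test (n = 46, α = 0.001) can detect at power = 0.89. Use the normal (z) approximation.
d ≈ 0.67

Minimum detectable effect (one-sample t-test, normal approximation):
d = (z_{α/2} + z_β) / √n
d = (3.291 + 1.227) / √46
d = 4.517 / 6.782
d ≈ 0.67

By Cohen's convention (0.2 small / 0.5 medium / 0.8 large): medium effect.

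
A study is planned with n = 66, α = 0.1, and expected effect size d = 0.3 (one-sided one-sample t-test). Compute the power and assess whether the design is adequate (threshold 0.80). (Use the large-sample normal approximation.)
Power ≈ 0.88; the study is adequately powered (power ≥ 0.80)

Power calculation (one-sample t-test, normal approximation):
z_β = d · √n - z_α
z_β = 0.3 · √66 - 1.282
z_β = 0.3 · 8.124 - 1.282
z_β = 1.156

Power = Φ(z_β) = Φ(1.156) ≈ 0.876

Effect size d = 0.3 is small by Cohen's convention (0.2/0.5/0.8).

Threshold: power ≥ 0.80 is conventionally adequate.
Power ≈ 0.88 → the study is adequately powered (power ≥ 0.80).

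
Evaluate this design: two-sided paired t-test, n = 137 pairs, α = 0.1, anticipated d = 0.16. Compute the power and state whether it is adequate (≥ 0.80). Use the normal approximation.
Power ≈ 0.59; the study is underpowered (power < 0.80)

Power calculation (paired t-test, normal approximation):
z_β = d · √n - z_{α/2}
z_β = 0.16 · √137 - 1.645
z_β = 0.16 · 11.705 - 1.645
z_β = 0.228

Power = Φ(z_β) = Φ(0.228) ≈ 0.590

Effect size d = 0.16 is very small by Cohen's convention (0.2/0.5/0.8).

Threshold: power ≥ 0.80 is conventionally adequate.
Power ≈ 0.59 → the study is underpowered (power < 0.80).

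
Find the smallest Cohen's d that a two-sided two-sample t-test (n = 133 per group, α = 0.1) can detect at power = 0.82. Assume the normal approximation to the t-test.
d ≈ 0.31

Minimum detectable effect (two-sample t-test, normal approximation):
d = (z_{α/2} + z_β) / √(n/2)
d = (1.645 + 0.915) / √(133/2)
d = 2.560 / 8.155
d ≈ 0.31

By Cohen's convention (0.2 small / 0.5 medium / 0.8 large): small effect.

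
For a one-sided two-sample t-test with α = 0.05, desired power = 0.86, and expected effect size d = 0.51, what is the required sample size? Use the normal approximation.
n = 58 per group

Sample size formula (two-sample t-test, normal approximation):
n = 2 · ((z_α + z_β) / d)²

z_α = 1.645 (for α = 0.05, one-sided)
z_β = 1.080 (for power = 0.86)
d = 0.51

n = 2 · ((1.645 + 1.080) / 0.51)²
n = 2 · (5.343)²
n ≈ 57.10
Round up to the next whole number: n = 58 per group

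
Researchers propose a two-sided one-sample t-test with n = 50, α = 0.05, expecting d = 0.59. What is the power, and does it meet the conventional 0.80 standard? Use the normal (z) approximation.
Power ≈ 0.99; the study is adequately powered (power ≥ 0.80)

Power calculation (one-sample t-test, normal approximation):
z_β = d · √n - z_{α/2}
z_β = 0.59 · √50 - 1.960
z_β = 0.59 · 7.071 - 1.960
z_β = 2.212

Power = Φ(z_β) = Φ(2.212) ≈ 0.987

Effect size d = 0.59 is medium by Cohen's convention (0.2/0.5/0.8).

Threshold: power ≥ 0.80 is conventionally adequate.
Power ≈ 0.99 → the study is adequately powered (power ≥ 0.80).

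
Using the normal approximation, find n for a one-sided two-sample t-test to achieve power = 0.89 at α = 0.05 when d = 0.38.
n = 115 per group

Sample size formula (two-sample t-test, normal approximation):
n = 2 · ((z_α + z_β) / d)²

z_α = 1.645 (for α = 0.05, one-sided)
z_β = 1.227 (for power = 0.89)
d = 0.38

n = 2 · ((1.645 + 1.227) / 0.38)²
n = 2 · (7.558)²
n ≈ 114.25
Round up to the next whole number: n = 115 per group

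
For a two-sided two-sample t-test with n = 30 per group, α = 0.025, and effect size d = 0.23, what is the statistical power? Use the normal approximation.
Power ≈ 0.09

Power calculation (two-sample t-test, normal approximation):
z_β = d · √(n/2) - z_{α/2}
z_β = 0.23 · √(30/2) - 2.241
z_β = 0.23 · 3.873 - 2.241
z_β = -1.351

Power = Φ(z_β) = Φ(-1.351) ≈ 0.088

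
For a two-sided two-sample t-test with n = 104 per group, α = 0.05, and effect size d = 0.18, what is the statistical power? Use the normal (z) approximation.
Power ≈ 0.25

Power calculation (two-sample t-test, normal approximation):
z_β = d · √(n/2) - z_{α/2}
z_β = 0.18 · √(104/2) - 1.960
z_β = 0.18 · 7.211 - 1.960
z_β = -0.662

Power = Φ(z_β) = Φ(-0.662) ≈ 0.254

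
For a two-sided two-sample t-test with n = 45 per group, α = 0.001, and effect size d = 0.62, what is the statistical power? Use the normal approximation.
Power ≈ 0.36

Power calculation (two-sample t-test, normal approximation):
z_β = d · √(n/2) - z_{α/2}
z_β = 0.62 · √(45/2) - 3.291
z_β = 0.62 · 4.743 - 3.291
z_β = -0.350

Power = Φ(z_β) = Φ(-0.350) ≈ 0.363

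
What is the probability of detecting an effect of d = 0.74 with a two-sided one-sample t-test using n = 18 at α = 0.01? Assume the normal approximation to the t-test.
Power ≈ 0.71

Power calculation (one-sample t-test, normal approximation):
z_β = d · √n - z_{α/2}
z_β = 0.74 · √18 - 2.576
z_β = 0.74 · 4.243 - 2.576
z_β = 0.564

Power = Φ(z_β) = Φ(0.564) ≈ 0.714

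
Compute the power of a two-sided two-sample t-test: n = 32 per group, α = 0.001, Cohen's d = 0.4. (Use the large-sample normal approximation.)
Power ≈ 0.05

Power calculation (two-sample t-test, normal approximation):
z_β = d · √(n/2) - z_{α/2}
z_β = 0.4 · √(32/2) - 3.291
z_β = 0.4 · 4.000 - 3.291
z_β = -1.691

Power = Φ(z_β) = Φ(-1.691) ≈ 0.045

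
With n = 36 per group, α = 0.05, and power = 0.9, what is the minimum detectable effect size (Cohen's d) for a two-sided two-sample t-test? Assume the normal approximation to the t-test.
d ≈ 0.76

Minimum detectable effect (two-sample t-test, normal approximation):
d = (z_{α/2} + z_β) / √(n/2)
d = (1.960 + 1.282) / √(36/2)
d = 3.242 / 4.243
d ≈ 0.76

By Cohen's convention (0.2 small / 0.5 medium / 0.8 large): medium effect.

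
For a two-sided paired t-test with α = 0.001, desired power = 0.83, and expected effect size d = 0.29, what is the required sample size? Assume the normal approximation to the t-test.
n = 215 pairs

Sample size formula (paired t-test, normal approximation):
n = ((z_{α/2} + z_β) / d)²

z_{α/2} = 3.291 (for α = 0.001, two-sided)
z_β = 0.954 (for power = 0.83)
d = 0.29

n = ((3.291 + 0.954) / 0.29)²
n = (14.638)²
n ≈ 214.27
Round up to the next whole number: n = 215 pairs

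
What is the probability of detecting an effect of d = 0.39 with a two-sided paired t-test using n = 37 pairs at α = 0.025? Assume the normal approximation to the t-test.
Power ≈ 0.55

Power calculation (paired t-test, normal approximation):
z_β = d · √n - z_{α/2}
z_β = 0.39 · √37 - 2.241
z_β = 0.39 · 6.083 - 2.241
z_β = 0.131

Power = Φ(z_β) = Φ(0.131) ≈ 0.552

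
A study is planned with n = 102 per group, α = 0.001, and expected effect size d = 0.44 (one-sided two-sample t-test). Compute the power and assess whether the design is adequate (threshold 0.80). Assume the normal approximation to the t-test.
Power ≈ 0.52; the study is underpowered (power < 0.80)

Power calculation (two-sample t-test, normal approximation):
z_β = d · √(n/2) - z_α
z_β = 0.44 · √(102/2) - 3.090
z_β = 0.44 · 7.141 - 3.090
z_β = 0.052

Power = Φ(z_β) = Φ(0.052) ≈ 0.521

Effect size d = 0.44 is small by Cohen's convention (0.2/0.5/0.8).

Threshold: power ≥ 0.80 is conventionally adequate.
Power ≈ 0.52 → the study is underpowered (power < 0.80).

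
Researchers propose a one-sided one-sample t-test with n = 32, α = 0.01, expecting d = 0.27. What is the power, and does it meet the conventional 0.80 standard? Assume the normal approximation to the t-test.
Power ≈ 0.21; the study is underpowered (power < 0.80)

Power calculation (one-sample t-test, normal approximation):
z_β = d · √n - z_α
z_β = 0.27 · √32 - 2.326
z_β = 0.27 · 5.657 - 2.326
z_β = -0.799

Power = Φ(z_β) = Φ(-0.799) ≈ 0.212

Effect size d = 0.27 is small by Cohen's convention (0.2/0.5/0.8).

Threshold: power ≥ 0.80 is conventionally adequate.
Power ≈ 0.21 → the study is underpowered (power < 0.80).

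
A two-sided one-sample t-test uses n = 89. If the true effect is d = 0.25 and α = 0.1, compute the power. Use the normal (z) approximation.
Power ≈ 0.76

Power calculation (one-sample t-test, normal approximation):
z_β = d · √n - z_{α/2}
z_β = 0.25 · √89 - 1.645
z_β = 0.25 · 9.434 - 1.645
z_β = 0.714

Power = Φ(z_β) = Φ(0.714) ≈ 0.762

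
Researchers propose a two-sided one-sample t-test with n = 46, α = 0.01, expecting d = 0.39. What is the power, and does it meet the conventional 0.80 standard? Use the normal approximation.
Power ≈ 0.53; the study is underpowered (power < 0.80)

Power calculation (one-sample t-test, normal approximation):
z_β = d · √n - z_{α/2}
z_β = 0.39 · √46 - 2.576
z_β = 0.39 · 6.782 - 2.576
z_β = 0.069

Power = Φ(z_β) = Φ(0.069) ≈ 0.528

Effect size d = 0.39 is small by Cohen's convention (0.2/0.5/0.8).

Threshold: power ≥ 0.80 is conventionally adequate.
Power ≈ 0.53 → the study is underpowered (power < 0.80).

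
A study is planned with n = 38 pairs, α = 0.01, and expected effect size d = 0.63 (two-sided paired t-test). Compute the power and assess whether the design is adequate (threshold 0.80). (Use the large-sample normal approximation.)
Power ≈ 0.90; the study is adequately powered (power ≥ 0.80)

Power calculation (paired t-test, normal approximation):
z_β = d · √n - z_{α/2}
z_β = 0.63 · √38 - 2.576
z_β = 0.63 · 6.164 - 2.576
z_β = 1.308

Power = Φ(z_β) = Φ(1.308) ≈ 0.905

Effect size d = 0.63 is medium by Cohen's convention (0.2/0.5/0.8).

Threshold: power ≥ 0.80 is conventionally adequate.
Power ≈ 0.90 → the study is adequately powered (power ≥ 0.80).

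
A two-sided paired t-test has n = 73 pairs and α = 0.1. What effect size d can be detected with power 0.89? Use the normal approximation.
d ≈ 0.34

Minimum detectable effect (paired t-test, normal approximation):
d = (z_{α/2} + z_β) / √n
d = (1.645 + 1.227) / √73
d = 2.871 / 8.544
d ≈ 0.34

By Cohen's convention (0.2 small / 0.5 medium / 0.8 large): small effect.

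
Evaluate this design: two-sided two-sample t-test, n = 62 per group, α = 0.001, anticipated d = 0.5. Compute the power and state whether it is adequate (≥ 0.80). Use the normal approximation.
Power ≈ 0.31; the study is underpowered (power < 0.80)

Power calculation (two-sample t-test, normal approximation):
z_β = d · √(n/2) - z_{α/2}
z_β = 0.5 · √(62/2) - 3.291
z_β = 0.5 · 5.568 - 3.291
z_β = -0.507

Power = Φ(z_β) = Φ(-0.507) ≈ 0.306

Effect size d = 0.5 is medium by Cohen's convention (0.2/0.5/0.8).

Threshold: power ≥ 0.80 is conventionally adequate.
Power ≈ 0.31 → the study is underpowered (power < 0.80).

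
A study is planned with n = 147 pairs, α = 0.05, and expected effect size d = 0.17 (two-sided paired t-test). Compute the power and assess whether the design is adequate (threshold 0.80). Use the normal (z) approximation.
Power ≈ 0.54; the study is underpowered (power < 0.80)

Power calculation (paired t-test, normal approximation):
z_β = d · √n - z_{α/2}
z_β = 0.17 · √147 - 1.960
z_β = 0.17 · 12.124 - 1.960
z_β = 0.101

Power = Φ(z_β) = Φ(0.101) ≈ 0.540

Effect size d = 0.17 is very small by Cohen's convention (0.2/0.5/0.8).

Threshold: power ≥ 0.80 is conventionally adequate.
Power ≈ 0.54 → the study is underpowered (power < 0.80).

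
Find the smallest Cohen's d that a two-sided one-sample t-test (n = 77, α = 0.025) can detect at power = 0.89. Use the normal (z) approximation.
d ≈ 0.40

Minimum detectable effect (one-sample t-test, normal approximation):
d = (z_{α/2} + z_β) / √n
d = (2.241 + 1.227) / √77
d = 3.468 / 8.775
d ≈ 0.40

By Cohen's convention (0.2 small / 0.5 medium / 0.8 large): small effect.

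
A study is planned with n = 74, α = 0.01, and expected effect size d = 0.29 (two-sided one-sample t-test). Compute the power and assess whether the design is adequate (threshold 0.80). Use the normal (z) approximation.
Power ≈ 0.47; the study is underpowered (power < 0.80)

Power calculation (one-sample t-test, normal approximation):
z_β = d · √n - z_{α/2}
z_β = 0.29 · √74 - 2.576
z_β = 0.29 · 8.602 - 2.576
z_β = -0.081

Power = Φ(z_β) = Φ(-0.081) ≈ 0.468

Effect size d = 0.29 is small by Cohen's convention (0.2/0.5/0.8).

Threshold: power ≥ 0.80 is conventionally adequate.
Power ≈ 0.47 → the study is underpowered (power < 0.80).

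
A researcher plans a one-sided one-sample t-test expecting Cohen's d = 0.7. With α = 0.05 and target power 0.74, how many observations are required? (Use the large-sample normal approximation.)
n = 11

Sample size formula (one-sample t-test, normal approximation):
n = ((z_α + z_β) / d)²

z_α = 1.645 (for α = 0.05, one-sided)
z_β = 0.643 (for power = 0.74)
d = 0.7

n = ((1.645 + 0.643) / 0.7)²
n = (3.269)²
n ≈ 10.69
Round up to the next whole number: n = 11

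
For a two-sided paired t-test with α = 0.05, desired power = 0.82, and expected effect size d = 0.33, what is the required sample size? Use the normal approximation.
n = 76 pairs

Sample size formula (paired t-test, normal approximation):
n = ((z_{α/2} + z_β) / d)²

z_{α/2} = 1.960 (for α = 0.05, two-sided)
z_β = 0.915 (for power = 0.82)
d = 0.33

n = ((1.960 + 0.915) / 0.33)²
n = (8.712)²
n ≈ 75.90
Round up to the next whole number: n = 76 pairs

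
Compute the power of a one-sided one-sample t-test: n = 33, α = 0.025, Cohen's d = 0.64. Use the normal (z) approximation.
Power ≈ 0.96

Power calculation (one-sample t-test, normal approximation):
z_β = d · √n - z_α
z_β = 0.64 · √33 - 1.960
z_β = 0.64 · 5.745 - 1.960
z_β = 1.717

Power = Φ(z_β) = Φ(1.717) ≈ 0.957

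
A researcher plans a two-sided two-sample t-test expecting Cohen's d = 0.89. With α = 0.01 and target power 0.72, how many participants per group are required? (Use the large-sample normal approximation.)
n = 26 per group

Sample size formula (two-sample t-test, normal approximation):
n = 2 · ((z_{α/2} + z_β) / d)²

z_{α/2} = 2.576 (for α = 0.01, two-sided)
z_β = 0.583 (for power = 0.72)
d = 0.89

n = 2 · ((2.576 + 0.583) / 0.89)²
n = 2 · (3.549)²
n ≈ 25.19
Round up to the next whole number: n = 26 per group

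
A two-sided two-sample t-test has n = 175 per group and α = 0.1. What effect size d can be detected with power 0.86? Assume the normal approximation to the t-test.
d ≈ 0.29

Minimum detectable effect (two-sample t-test, normal approximation):
d = (z_{α/2} + z_β) / √(n/2)
d = (1.645 + 1.080) / √(175/2)
d = 2.725 / 9.354
d ≈ 0.29

By Cohen's convention (0.2 small / 0.5 medium / 0.8 large): small effect.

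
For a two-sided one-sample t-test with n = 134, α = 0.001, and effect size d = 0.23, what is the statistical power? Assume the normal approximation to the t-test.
Power ≈ 0.26

Power calculation (one-sample t-test, normal approximation):
z_β = d · √n - z_{α/2}
z_β = 0.23 · √134 - 3.291
z_β = 0.23 · 11.576 - 3.291
z_β = -0.628

Power = Φ(z_β) = Φ(-0.628) ≈ 0.265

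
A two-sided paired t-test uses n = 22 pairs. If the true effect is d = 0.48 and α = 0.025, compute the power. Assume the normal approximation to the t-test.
Power ≈ 0.50

Power calculation (paired t-test, normal approximation):
z_β = d · √n - z_{α/2}
z_β = 0.48 · √22 - 2.241
z_β = 0.48 · 4.690 - 2.241
z_β = 0.010

Power = Φ(z_β) = Φ(0.010) ≈ 0.504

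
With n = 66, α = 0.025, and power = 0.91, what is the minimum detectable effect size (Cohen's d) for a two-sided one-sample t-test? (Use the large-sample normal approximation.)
d ≈ 0.44

Minimum detectable effect (one-sample t-test, normal approximation):
d = (z_{α/2} + z_β) / √n
d = (2.241 + 1.341) / √66
d = 3.582 / 8.124
d ≈ 0.44

By Cohen's convention (0.2 small / 0.5 medium / 0.8 large): small effect.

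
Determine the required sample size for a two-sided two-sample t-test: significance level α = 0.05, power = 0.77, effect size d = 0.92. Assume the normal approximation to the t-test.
n = 18 per group

Sample size formula (two-sample t-test, normal approximation):
n = 2 · ((z_{α/2} + z_β) / d)²

z_{α/2} = 1.960 (for α = 0.05, two-sided)
z_β = 0.739 (for power = 0.77)
d = 0.92

n = 2 · ((1.960 + 0.739) / 0.92)²
n = 2 · (2.934)²
n ≈ 17.22
Round up to the next whole number: n = 18 per group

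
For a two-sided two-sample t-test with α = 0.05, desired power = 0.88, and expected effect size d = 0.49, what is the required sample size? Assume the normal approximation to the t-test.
n = 82 per group

Sample size formula (two-sample t-test, normal approximation):
n = 2 · ((z_{α/2} + z_β) / d)²

z_{α/2} = 1.960 (for α = 0.05, two-sided)
z_β = 1.175 (for power = 0.88)
d = 0.49

n = 2 · ((1.960 + 1.175) / 0.49)²
n = 2 · (6.398)²
n ≈ 81.87
Round up to the next whole number: n = 82 per group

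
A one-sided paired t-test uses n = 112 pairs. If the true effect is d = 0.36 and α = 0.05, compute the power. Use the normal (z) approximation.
Power ≈ 0.98

Power calculation (paired t-test, normal approximation):
z_β = d · √n - z_α
z_β = 0.36 · √112 - 1.645
z_β = 0.36 · 10.583 - 1.645
z_β = 2.165

Power = Φ(z_β) = Φ(2.165) ≈ 0.985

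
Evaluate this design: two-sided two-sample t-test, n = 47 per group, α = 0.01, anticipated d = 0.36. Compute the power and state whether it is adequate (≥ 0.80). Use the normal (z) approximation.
Power ≈ 0.20; the study is underpowered (power < 0.80)

Power calculation (two-sample t-test, normal approximation):
z_β = d · √(n/2) - z_{α/2}
z_β = 0.36 · √(47/2) - 2.576
z_β = 0.36 · 4.848 - 2.576
z_β = -0.831

Power = Φ(z_β) = Φ(-0.831) ≈ 0.203

Effect size d = 0.36 is small by Cohen's convention (0.2/0.5/0.8).

Threshold: power ≥ 0.80 is conventionally adequate.
Power ≈ 0.20 → the study is underpowered (power < 0.80).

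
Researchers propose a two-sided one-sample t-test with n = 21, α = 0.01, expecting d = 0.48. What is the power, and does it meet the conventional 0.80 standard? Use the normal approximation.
Power ≈ 0.35; the study is underpowered (power < 0.80)

Power calculation (one-sample t-test, normal approximation):
z_β = d · √n - z_{α/2}
z_β = 0.48 · √21 - 2.576
z_β = 0.48 · 4.583 - 2.576
z_β = -0.376

Power = Φ(z_β) = Φ(-0.376) ≈ 0.353

Effect size d = 0.48 is small by Cohen's convention (0.2/0.5/0.8).

Threshold: power ≥ 0.80 is conventionally adequate.
Power ≈ 0.35 → the study is underpowered (power < 0.80).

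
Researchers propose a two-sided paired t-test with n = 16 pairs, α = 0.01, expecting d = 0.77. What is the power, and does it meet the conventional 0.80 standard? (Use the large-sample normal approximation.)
Power ≈ 0.69; the study is underpowered (power < 0.80)

Power calculation (paired t-test, normal approximation):
z_β = d · √n - z_{α/2}
z_β = 0.77 · √16 - 2.576
z_β = 0.77 · 4.000 - 2.576
z_β = 0.504

Power = Φ(z_β) = Φ(0.504) ≈ 0.693

Effect size d = 0.77 is medium by Cohen's convention (0.2/0.5/0.8).

Threshold: power ≥ 0.80 is conventionally adequate.
Power ≈ 0.69 → the study is underpowered (power < 0.80).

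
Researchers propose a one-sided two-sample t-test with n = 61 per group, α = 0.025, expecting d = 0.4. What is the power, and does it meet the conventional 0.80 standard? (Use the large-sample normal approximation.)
Power ≈ 0.60; the study is underpowered (power < 0.80)

Power calculation (two-sample t-test, normal approximation):
z_β = d · √(n/2) - z_α
z_β = 0.4 · √(61/2) - 1.960
z_β = 0.4 · 5.523 - 1.960
z_β = 0.249

Power = Φ(z_β) = Φ(0.249) ≈ 0.598

Effect size d = 0.4 is small by Cohen's convention (0.2/0.5/0.8).

Threshold: power ≥ 0.80 is conventionally adequate.
Power ≈ 0.60 → the study is underpowered (power < 0.80).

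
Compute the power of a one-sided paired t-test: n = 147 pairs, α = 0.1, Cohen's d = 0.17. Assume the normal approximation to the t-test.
Power ≈ 0.78

Power calculation (paired t-test, normal approximation):
z_β = d · √n - z_α
z_β = 0.17 · √147 - 1.282
z_β = 0.17 · 12.124 - 1.282
z_β = 0.780

Power = Φ(z_β) = Φ(0.780) ≈ 0.782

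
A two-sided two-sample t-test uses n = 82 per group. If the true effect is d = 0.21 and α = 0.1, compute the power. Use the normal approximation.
Power ≈ 0.38

Power calculation (two-sample t-test, normal approximation):
z_β = d · √(n/2) - z_{α/2}
z_β = 0.21 · √(82/2) - 1.645
z_β = 0.21 · 6.403 - 1.645
z_β = -0.300

Power = Φ(z_β) = Φ(-0.300) ≈ 0.382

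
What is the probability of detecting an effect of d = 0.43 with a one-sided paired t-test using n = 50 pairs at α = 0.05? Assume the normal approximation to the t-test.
Power ≈ 0.92

Power calculation (paired t-test, normal approximation):
z_β = d · √n - z_α
z_β = 0.43 · √50 - 1.645
z_β = 0.43 · 7.071 - 1.645
z_β = 1.396

Power = Φ(z_β) = Φ(1.396) ≈ 0.919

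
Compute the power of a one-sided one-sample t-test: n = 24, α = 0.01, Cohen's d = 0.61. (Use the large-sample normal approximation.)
Power ≈ 0.75

Power calculation (one-sample t-test, normal approximation):
z_β = d · √n - z_α
z_β = 0.61 · √24 - 2.326
z_β = 0.61 · 4.899 - 2.326
z_β = 0.662

Power = Φ(z_β) = Φ(0.662) ≈ 0.746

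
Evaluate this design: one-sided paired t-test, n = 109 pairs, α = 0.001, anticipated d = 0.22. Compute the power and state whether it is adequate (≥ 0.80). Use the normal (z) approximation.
Power ≈ 0.21; the study is underpowered (power < 0.80)

Power calculation (paired t-test, normal approximation):
z_β = d · √n - z_α
z_β = 0.22 · √109 - 3.090
z_β = 0.22 · 10.440 - 3.090
z_β = -0.793

Power = Φ(z_β) = Φ(-0.793) ≈ 0.214

Effect size d = 0.22 is small by Cohen's convention (0.2/0.5/0.8).

Threshold: power ≥ 0.80 is conventionally adequate.
Power ≈ 0.21 → the study is underpowered (power < 0.80).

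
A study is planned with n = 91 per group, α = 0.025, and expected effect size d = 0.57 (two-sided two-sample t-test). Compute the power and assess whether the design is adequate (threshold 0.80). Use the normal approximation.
Power ≈ 0.95; the study is adequately powered (power ≥ 0.80)

Power calculation (two-sample t-test, normal approximation):
z_β = d · √(n/2) - z_{α/2}
z_β = 0.57 · √(91/2) - 2.241
z_β = 0.57 · 6.745 - 2.241
z_β = 1.603

Power = Φ(z_β) = Φ(1.603) ≈ 0.946

Effect size d = 0.57 is medium by Cohen's convention (0.2/0.5/0.8).

Threshold: power ≥ 0.80 is conventionally adequate.
Power ≈ 0.95 → the study is adequately powered (power ≥ 0.80).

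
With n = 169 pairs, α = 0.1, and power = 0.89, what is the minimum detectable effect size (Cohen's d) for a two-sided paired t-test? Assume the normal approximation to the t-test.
d ≈ 0.22

Minimum detectable effect (paired t-test, normal approximation):
d = (z_{α/2} + z_β) / √n
d = (1.645 + 1.227) / √169
d = 2.871 / 13.000
d ≈ 0.22

By Cohen's convention (0.2 small / 0.5 medium / 0.8 large): small effect.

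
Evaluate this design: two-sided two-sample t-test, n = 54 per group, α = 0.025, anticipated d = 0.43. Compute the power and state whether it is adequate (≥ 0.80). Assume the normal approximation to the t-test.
Power ≈ 0.50; the study is underpowered (power < 0.80)

Power calculation (two-sample t-test, normal approximation):
z_β = d · √(n/2) - z_{α/2}
z_β = 0.43 · √(54/2) - 2.241
z_β = 0.43 · 5.196 - 2.241
z_β = -0.007

Power = Φ(z_β) = Φ(-0.007) ≈ 0.497

Effect size d = 0.43 is small by Cohen's convention (0.2/0.5/0.8).

Threshold: power ≥ 0.80 is conventionally adequate.
Power ≈ 0.50 → the study is underpowered (power < 0.80).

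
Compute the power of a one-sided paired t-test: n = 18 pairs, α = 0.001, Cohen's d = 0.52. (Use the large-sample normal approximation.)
Power ≈ 0.19

Power calculation (paired t-test, normal approximation):
z_β = d · √n - z_α
z_β = 0.52 · √18 - 3.090
z_β = 0.52 · 4.243 - 3.090
z_β = -0.884

Power = Φ(z_β) = Φ(-0.884) ≈ 0.188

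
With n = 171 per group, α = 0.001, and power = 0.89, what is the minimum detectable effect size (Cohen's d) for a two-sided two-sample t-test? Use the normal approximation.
d ≈ 0.49

Minimum detectable effect (two-sample t-test, normal approximation):
d = (z_{α/2} + z_β) / √(n/2)
d = (3.291 + 1.227) / √(171/2)
d = 4.517 / 9.247
d ≈ 0.49

By Cohen's convention (0.2 small / 0.5 medium / 0.8 large): small effect.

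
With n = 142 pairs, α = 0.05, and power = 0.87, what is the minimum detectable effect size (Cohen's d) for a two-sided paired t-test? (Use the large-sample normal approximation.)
d ≈ 0.26

Minimum detectable effect (paired t-test, normal approximation):
d = (z_{α/2} + z_β) / √n
d = (1.960 + 1.126) / √142
d = 3.086 / 11.916
d ≈ 0.26

By Cohen's convention (0.2 small / 0.5 medium / 0.8 large): small effect.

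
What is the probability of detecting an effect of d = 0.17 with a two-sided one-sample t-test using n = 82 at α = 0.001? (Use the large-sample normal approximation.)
Power ≈ 0.04

Power calculation (one-sample t-test, normal approximation):
z_β = d · √n - z_{α/2}
z_β = 0.17 · √82 - 3.291
z_β = 0.17 · 9.055 - 3.291
z_β = -1.751

Power = Φ(z_β) = Φ(-1.751) ≈ 0.040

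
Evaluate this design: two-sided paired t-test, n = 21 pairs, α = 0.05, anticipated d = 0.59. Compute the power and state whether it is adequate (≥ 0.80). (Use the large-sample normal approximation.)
Power ≈ 0.77; the study is underpowered (power < 0.80)

Power calculation (paired t-test, normal approximation):
z_β = d · √n - z_{α/2}
z_β = 0.59 · √21 - 1.960
z_β = 0.59 · 4.583 - 1.960
z_β = 0.744

Power = Φ(z_β) = Φ(0.744) ≈ 0.771

Effect size d = 0.59 is medium by Cohen's convention (0.2/0.5/0.8).

Threshold: power ≥ 0.80 is conventionally adequate.
Power ≈ 0.77 → the study is underpowered (power < 0.80).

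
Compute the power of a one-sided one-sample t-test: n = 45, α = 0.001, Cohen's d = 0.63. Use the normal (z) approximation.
Power ≈ 0.87

Power calculation (one-sample t-test, normal approximation):
z_β = d · √n - z_α
z_β = 0.63 · √45 - 3.090
z_β = 0.63 · 6.708 - 3.090
z_β = 1.136

Power = Φ(z_β) = Φ(1.136) ≈ 0.872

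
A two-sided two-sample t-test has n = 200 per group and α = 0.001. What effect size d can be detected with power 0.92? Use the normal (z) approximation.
d ≈ 0.47

Minimum detectable effect (two-sample t-test, normal approximation):
d = (z_{α/2} + z_β) / √(n/2)
d = (3.291 + 1.405) / √(200/2)
d = 4.696 / 10.000
d ≈ 0.47

By Cohen's convention (0.2 small / 0.5 medium / 0.8 large): small effect.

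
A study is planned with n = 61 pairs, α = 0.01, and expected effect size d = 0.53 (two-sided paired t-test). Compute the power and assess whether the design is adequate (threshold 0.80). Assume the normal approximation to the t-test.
Power ≈ 0.94; the study is adequately powered (power ≥ 0.80)

Power calculation (paired t-test, normal approximation):
z_β = d · √n - z_{α/2}
z_β = 0.53 · √61 - 2.576
z_β = 0.53 · 7.810 - 2.576
z_β = 1.564

Power = Φ(z_β) = Φ(1.564) ≈ 0.941

Effect size d = 0.53 is medium by Cohen's convention (0.2/0.5/0.8).

Threshold: power ≥ 0.80 is conventionally adequate.
Power ≈ 0.94 → the study is adequately powered (power ≥ 0.80).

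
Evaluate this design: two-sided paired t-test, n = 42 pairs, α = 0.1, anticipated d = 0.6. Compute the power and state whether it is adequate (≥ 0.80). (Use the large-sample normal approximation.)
Power ≈ 0.99; the study is adequately powered (power ≥ 0.80)

Power calculation (paired t-test, normal approximation):
z_β = d · √n - z_{α/2}
z_β = 0.6 · √42 - 1.645
z_β = 0.6 · 6.481 - 1.645
z_β = 2.244

Power = Φ(z_β) = Φ(2.244) ≈ 0.988

Effect size d = 0.6 is medium by Cohen's convention (0.2/0.5/0.8).

Threshold: power ≥ 0.80 is conventionally adequate.
Power ≈ 0.99 → the study is adequately powered (power ≥ 0.80).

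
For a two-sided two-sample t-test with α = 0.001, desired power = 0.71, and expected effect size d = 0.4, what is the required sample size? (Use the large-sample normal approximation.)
n = 185 per group

Sample size formula (two-sample t-test, normal approximation):
n = 2 · ((z_{α/2} + z_β) / d)²

z_{α/2} = 3.291 (for α = 0.001, two-sided)
z_β = 0.553 (for power = 0.71)
d = 0.4

n = 2 · ((3.291 + 0.553) / 0.4)²
n = 2 · (9.610)²
n ≈ 184.70
Round up to the next whole number: n = 185 per group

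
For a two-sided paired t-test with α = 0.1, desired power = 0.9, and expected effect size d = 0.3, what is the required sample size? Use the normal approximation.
n = 96 pairs

Sample size formula (paired t-test, normal approximation):
n = ((z_{α/2} + z_β) / d)²

z_{α/2} = 1.645 (for α = 0.1, two-sided)
z_β = 1.282 (for power = 0.9)
d = 0.3

n = ((1.645 + 1.282) / 0.3)²
n = (9.757)²
n ≈ 95.20
Round up to the next whole number: n = 96 pairs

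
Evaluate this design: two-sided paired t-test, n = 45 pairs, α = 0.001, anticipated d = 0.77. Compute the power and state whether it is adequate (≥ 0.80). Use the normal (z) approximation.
Power ≈ 0.97; the study is adequately powered (power ≥ 0.80)

Power calculation (paired t-test, normal approximation):
z_β = d · √n - z_{α/2}
z_β = 0.77 · √45 - 3.291
z_β = 0.77 · 6.708 - 3.291
z_β = 1.875

Power = Φ(z_β) = Φ(1.875) ≈ 0.970

Effect size d = 0.77 is medium by Cohen's convention (0.2/0.5/0.8).

Threshold: power ≥ 0.80 is conventionally adequate.
Power ≈ 0.97 → the study is adequately powered (power ≥ 0.80).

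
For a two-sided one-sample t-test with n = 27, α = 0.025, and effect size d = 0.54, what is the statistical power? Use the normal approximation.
Power ≈ 0.71

Power calculation (one-sample t-test, normal approximation):
z_β = d · √n - z_{α/2}
z_β = 0.54 · √27 - 2.241
z_β = 0.54 · 5.196 - 2.241
z_β = 0.565

Power = Φ(z_β) = Φ(0.565) ≈ 0.714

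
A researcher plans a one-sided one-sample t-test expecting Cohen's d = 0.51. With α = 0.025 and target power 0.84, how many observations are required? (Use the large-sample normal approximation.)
n = 34

Sample size formula (one-sample t-test, normal approximation):
n = ((z_α + z_β) / d)²

z_α = 1.960 (for α = 0.025, one-sided)
z_β = 0.994 (for power = 0.84)
d = 0.51

n = ((1.960 + 0.994) / 0.51)²
n = (5.792)²
n ≈ 33.55
Round up to the next whole number: n = 34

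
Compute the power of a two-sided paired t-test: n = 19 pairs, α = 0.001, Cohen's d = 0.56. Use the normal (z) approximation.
Power ≈ 0.20

Power calculation (paired t-test, normal approximation):
z_β = d · √n - z_{α/2}
z_β = 0.56 · √19 - 3.291
z_β = 0.56 · 4.359 - 3.291
z_β = -0.850

Power = Φ(z_β) = Φ(-0.850) ≈ 0.198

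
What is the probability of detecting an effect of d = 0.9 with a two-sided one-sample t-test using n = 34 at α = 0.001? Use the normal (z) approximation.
Power ≈ 0.97

Power calculation (one-sample t-test, normal approximation):
z_β = d · √n - z_{α/2}
z_β = 0.9 · √34 - 3.291
z_β = 0.9 · 5.831 - 3.291
z_β = 1.957

Power = Φ(z_β) = Φ(1.957) ≈ 0.975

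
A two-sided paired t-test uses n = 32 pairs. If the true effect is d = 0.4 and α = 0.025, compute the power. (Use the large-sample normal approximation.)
Power ≈ 0.51

Power calculation (paired t-test, normal approximation):
z_β = d · √n - z_{α/2}
z_β = 0.4 · √32 - 2.241
z_β = 0.4 · 5.657 - 2.241
z_β = 0.021

Power = Φ(z_β) = Φ(0.021) ≈ 0.509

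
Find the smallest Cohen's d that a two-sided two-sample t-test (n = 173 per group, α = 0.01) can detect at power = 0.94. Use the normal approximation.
d ≈ 0.44

Minimum detectable effect (two-sample t-test, normal approximation):
d = (z_{α/2} + z_β) / √(n/2)
d = (2.576 + 1.555) / √(173/2)
d = 4.131 / 9.301
d ≈ 0.44

By Cohen's convention (0.2 small / 0.5 medium / 0.8 large): small effect.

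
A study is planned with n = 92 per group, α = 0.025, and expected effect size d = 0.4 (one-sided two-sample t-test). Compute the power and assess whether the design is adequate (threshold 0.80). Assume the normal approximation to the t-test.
Power ≈ 0.77; the study is underpowered (power < 0.80)

Power calculation (two-sample t-test, normal approximation):
z_β = d · √(n/2) - z_α
z_β = 0.4 · √(92/2) - 1.960
z_β = 0.4 · 6.782 - 1.960
z_β = 0.753

Power = Φ(z_β) = Φ(0.753) ≈ 0.774

Effect size d = 0.4 is small by Cohen's convention (0.2/0.5/0.8).

Threshold: power ≥ 0.80 is conventionally adequate.
Power ≈ 0.77 → the study is underpowered (power < 0.80).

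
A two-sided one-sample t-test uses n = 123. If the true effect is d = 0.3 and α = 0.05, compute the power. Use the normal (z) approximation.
Power ≈ 0.91

Power calculation (one-sample t-test, normal approximation):
z_β = d · √n - z_{α/2}
z_β = 0.3 · √123 - 1.960
z_β = 0.3 · 11.091 - 1.960
z_β = 1.367

Power = Φ(z_β) = Φ(1.367) ≈ 0.914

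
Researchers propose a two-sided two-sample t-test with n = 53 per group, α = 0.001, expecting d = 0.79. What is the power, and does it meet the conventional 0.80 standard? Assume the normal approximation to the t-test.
Power ≈ 0.78; the study is underpowered (power < 0.80)

Power calculation (two-sample t-test, normal approximation):
z_β = d · √(n/2) - z_{α/2}
z_β = 0.79 · √(53/2) - 3.291
z_β = 0.79 · 5.148 - 3.291
z_β = 0.776

Power = Φ(z_β) = Φ(0.776) ≈ 0.781

Effect size d = 0.79 is medium by Cohen's convention (0.2/0.5/0.8).

Threshold: power ≥ 0.80 is conventionally adequate.
Power ≈ 0.78 → the study is underpowered (power < 0.80).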